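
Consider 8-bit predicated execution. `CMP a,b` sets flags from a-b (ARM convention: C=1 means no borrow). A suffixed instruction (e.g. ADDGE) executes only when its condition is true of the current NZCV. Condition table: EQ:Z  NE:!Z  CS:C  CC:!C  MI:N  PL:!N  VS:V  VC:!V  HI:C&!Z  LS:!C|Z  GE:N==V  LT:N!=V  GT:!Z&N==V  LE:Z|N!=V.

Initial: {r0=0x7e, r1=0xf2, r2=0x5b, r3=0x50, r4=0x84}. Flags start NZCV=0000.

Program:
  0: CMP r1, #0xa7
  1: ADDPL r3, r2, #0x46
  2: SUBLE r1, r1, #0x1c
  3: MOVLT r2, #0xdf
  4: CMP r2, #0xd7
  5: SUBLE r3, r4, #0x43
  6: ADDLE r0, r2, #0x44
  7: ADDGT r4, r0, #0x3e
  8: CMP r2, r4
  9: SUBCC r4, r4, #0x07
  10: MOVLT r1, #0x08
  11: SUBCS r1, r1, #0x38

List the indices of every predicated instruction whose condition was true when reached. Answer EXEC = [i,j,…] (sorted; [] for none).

0: ✓ CMP  NZCV=0010
1: ✓ ADDPL  r3←0xa1
2: · SUBLE
3: · MOVLT
4: ✓ CMP  NZCV=1001
5: · SUBLE
6: · ADDLE
7: ✓ ADDGT  r4←0xbc
8: ✓ CMP  NZCV=1001
9: ✓ SUBCC  r4←0xb5
10: · MOVLT
11: · SUBCS

EXEC = [1,7,9]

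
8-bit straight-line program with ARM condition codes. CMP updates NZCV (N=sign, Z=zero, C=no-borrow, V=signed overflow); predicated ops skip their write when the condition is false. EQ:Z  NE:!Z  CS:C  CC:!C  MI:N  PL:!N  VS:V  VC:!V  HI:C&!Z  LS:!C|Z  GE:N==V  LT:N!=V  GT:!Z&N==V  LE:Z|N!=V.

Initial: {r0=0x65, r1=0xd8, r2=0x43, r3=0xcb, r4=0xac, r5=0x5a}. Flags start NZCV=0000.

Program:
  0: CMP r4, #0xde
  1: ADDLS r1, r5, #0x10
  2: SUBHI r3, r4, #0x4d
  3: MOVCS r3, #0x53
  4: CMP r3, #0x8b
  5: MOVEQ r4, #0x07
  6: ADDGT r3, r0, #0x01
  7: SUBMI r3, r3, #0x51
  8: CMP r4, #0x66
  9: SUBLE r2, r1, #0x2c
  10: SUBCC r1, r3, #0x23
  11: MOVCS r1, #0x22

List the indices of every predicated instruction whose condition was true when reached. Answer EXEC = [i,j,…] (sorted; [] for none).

EXEC = [1,6,9,11]

0: ✓ CMP  NZCV=1000
1: ✓ ADDLS  r1←0x6a
2: · SUBHI
3: · MOVCS
4: ✓ CMP  NZCV=0010
5: · MOVEQ
6: ✓ ADDGT  r3←0x66
7: · SUBMI
8: ✓ CMP  NZCV=0011
9: ✓ SUBLE  r2←0x3e
10: · SUBCC
11: ✓ MOVCS  r1←0x22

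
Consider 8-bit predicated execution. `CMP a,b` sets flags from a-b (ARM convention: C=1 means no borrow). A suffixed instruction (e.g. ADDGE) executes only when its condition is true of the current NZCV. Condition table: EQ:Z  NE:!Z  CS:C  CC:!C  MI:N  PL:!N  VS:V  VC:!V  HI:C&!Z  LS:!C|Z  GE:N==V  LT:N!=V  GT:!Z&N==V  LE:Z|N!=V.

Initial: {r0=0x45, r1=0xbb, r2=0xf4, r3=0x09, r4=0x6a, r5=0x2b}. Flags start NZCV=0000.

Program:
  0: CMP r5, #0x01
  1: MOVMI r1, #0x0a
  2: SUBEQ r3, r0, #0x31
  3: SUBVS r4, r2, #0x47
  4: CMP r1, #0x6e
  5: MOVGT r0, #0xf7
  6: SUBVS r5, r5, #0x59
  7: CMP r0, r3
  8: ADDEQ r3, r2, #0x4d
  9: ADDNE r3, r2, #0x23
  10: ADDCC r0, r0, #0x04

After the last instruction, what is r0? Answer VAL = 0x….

0: ✓ CMP  NZCV=0010
1: · MOVMI
2: · SUBEQ
3: · SUBVS
4: ✓ CMP  NZCV=0011
5: · MOVGT
6: ✓ SUBVS  r5←0xd2
7: ✓ CMP  NZCV=0010
8: · ADDEQ
9: ✓ ADDNE  r3←0x17
10: · ADDCC

VAL = 0x45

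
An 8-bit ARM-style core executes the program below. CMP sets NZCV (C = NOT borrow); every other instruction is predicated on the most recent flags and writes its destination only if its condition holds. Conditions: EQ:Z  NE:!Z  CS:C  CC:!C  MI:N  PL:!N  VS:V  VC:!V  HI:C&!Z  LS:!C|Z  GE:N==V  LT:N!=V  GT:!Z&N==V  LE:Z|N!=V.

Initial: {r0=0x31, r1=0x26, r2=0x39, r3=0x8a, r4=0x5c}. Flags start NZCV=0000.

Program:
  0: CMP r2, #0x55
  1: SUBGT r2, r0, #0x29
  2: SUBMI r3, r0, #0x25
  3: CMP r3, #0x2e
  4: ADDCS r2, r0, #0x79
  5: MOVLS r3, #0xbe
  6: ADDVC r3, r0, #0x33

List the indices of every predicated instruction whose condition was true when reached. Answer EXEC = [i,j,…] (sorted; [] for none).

[0] flags=1000 → (cmp)
[1] flags=1000 GT?F → skip
[2] flags=1000 MI?T → r3=0x0c
[3] flags=1000 → (cmp)
[4] flags=1000 CS?F → skip
[5] flags=1000 LS?T → r3=0xbe
[6] flags=1000 VC?T → r3=0x64

EXEC = [2,5,6]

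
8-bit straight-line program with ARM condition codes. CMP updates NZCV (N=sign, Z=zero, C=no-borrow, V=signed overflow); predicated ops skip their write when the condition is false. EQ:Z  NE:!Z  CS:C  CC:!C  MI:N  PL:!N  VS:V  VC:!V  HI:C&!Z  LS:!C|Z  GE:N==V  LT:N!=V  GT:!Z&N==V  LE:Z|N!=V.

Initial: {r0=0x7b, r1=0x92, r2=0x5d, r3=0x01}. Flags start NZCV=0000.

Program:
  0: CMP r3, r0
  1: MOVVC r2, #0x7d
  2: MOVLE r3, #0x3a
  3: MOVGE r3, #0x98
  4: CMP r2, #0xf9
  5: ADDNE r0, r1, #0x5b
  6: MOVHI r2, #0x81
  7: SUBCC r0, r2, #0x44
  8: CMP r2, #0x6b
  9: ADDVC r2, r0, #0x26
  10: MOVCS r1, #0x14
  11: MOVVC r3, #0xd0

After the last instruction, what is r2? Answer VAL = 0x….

0: ✓ CMP  NZCV=1000
1: ✓ MOVVC  r2←0x7d
2: ✓ MOVLE  r3←0x3a
3: · MOVGE
4: ✓ CMP  NZCV=1001
5: ✓ ADDNE  r0←0xed
6: · MOVHI
7: ✓ SUBCC  r0←0x39
8: ✓ CMP  NZCV=0010
9: ✓ ADDVC  r2←0x5f
10: ✓ MOVCS  r1←0x14
11: ✓ MOVVC  r3←0xd0

VAL = 0x5f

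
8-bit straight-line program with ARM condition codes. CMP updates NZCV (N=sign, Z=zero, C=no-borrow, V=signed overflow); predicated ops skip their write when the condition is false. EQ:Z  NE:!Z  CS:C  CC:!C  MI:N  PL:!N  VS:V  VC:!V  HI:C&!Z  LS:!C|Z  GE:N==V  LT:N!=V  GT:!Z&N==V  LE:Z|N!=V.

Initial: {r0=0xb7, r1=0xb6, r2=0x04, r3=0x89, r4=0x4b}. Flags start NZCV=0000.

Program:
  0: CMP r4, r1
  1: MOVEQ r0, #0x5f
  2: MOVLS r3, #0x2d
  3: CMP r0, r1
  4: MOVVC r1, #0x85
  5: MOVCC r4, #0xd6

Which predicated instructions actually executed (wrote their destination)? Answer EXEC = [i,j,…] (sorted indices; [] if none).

EXEC = [2,4]

0: ✓ CMP  NZCV=1001
1: · MOVEQ
2: ✓ MOVLS  r3←0x2d
3: ✓ CMP  NZCV=0010
4: ✓ MOVVC  r1←0x85
5: · MOVCC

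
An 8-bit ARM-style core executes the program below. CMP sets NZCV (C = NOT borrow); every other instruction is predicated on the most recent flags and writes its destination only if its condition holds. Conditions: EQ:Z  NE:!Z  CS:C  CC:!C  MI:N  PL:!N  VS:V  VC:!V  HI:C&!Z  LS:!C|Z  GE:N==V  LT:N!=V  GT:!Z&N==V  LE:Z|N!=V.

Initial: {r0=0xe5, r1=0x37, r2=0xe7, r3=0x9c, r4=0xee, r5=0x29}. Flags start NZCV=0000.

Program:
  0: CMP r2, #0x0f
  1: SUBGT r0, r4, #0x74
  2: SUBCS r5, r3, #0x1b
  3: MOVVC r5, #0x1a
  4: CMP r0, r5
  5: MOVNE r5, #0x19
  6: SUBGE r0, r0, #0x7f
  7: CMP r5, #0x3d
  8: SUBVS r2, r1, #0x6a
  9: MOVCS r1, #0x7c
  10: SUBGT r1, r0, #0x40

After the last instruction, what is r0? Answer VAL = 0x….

[0] flags=1010 → (cmp)
[1] flags=1010 GT?F → skip
[2] flags=1010 CS?T → r5=0x81
[3] flags=1010 VC?T → r5=0x1a
[4] flags=1010 → (cmp)
[5] flags=1010 NE?T → r5=0x19
[6] flags=1010 GE?F → skip
[7] flags=1000 → (cmp)
[8] flags=1000 VS?F → skip
[9] flags=1000 CS?F → skip
[10] flags=1000 GT?F → skip

VAL = 0xe5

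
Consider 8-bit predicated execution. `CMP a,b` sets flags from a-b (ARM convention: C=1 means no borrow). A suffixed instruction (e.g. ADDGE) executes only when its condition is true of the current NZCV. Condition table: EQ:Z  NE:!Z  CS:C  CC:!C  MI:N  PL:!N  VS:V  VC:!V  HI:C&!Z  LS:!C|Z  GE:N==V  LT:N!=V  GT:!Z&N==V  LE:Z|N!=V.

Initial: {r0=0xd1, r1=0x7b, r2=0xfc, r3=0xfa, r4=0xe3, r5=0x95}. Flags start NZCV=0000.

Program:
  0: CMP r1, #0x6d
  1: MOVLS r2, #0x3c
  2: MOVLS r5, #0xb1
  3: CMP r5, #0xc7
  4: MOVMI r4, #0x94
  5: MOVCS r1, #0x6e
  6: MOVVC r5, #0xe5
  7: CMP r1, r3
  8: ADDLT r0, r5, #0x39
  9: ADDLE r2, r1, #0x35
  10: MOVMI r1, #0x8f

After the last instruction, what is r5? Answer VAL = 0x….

VAL = 0xe5

[0] flags=0010 → (cmp)
[1] flags=0010 LS?F → skip
[2] flags=0010 LS?F → skip
[3] flags=1000 → (cmp)
[4] flags=1000 MI?T → r4=0x94
[5] flags=1000 CS?F → skip
[6] flags=1000 VC?T → r5=0xe5
[7] flags=1001 → (cmp)
[8] flags=1001 LT?F → skip
[9] flags=1001 LE?F → skip
[10] flags=1001 MI?T → r1=0x8f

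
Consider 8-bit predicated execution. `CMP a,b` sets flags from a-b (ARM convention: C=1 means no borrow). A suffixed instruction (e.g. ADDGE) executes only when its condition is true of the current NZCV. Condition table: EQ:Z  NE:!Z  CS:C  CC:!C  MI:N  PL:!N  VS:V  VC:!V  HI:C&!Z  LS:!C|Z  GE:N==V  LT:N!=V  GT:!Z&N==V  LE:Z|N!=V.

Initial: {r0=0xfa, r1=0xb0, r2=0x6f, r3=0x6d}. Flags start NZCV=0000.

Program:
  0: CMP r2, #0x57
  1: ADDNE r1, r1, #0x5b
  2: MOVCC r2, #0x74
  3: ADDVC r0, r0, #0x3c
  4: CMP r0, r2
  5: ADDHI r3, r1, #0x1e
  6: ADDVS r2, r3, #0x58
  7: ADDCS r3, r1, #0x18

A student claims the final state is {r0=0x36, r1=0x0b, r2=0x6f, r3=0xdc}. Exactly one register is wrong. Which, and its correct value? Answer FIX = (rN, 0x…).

FIX = (r3, 0x6d)

[0] flags=0010 → (cmp)
[1] flags=0010 NE?T → r1=0x0b
[2] flags=0010 CC?F → skip
[3] flags=0010 VC?T → r0=0x36
[4] flags=1000 → (cmp)
[5] flags=1000 HI?F → skip
[6] flags=1000 VS?F → skip
[7] flags=1000 CS?F → skip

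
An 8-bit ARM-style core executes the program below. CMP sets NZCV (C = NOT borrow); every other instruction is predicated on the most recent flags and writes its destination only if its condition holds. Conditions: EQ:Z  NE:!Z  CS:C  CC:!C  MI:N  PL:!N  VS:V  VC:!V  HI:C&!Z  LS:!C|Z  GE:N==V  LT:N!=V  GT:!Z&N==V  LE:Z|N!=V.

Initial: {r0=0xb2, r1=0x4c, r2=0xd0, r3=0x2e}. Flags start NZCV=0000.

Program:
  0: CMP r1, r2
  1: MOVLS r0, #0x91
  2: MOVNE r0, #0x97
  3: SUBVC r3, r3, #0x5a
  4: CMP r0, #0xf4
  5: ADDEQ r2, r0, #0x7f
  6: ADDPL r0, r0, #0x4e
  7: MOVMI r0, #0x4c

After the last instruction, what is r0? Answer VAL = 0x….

[0] flags=0000 → (cmp)
[1] flags=0000 LS?T → r0=0x91
[2] flags=0000 NE?T → r0=0x97
[3] flags=0000 VC?T → r3=0xd4
[4] flags=1000 → (cmp)
[5] flags=1000 EQ?F → skip
[6] flags=1000 PL?F → skip
[7] flags=1000 MI?T → r0=0x4c

VAL = 0x4c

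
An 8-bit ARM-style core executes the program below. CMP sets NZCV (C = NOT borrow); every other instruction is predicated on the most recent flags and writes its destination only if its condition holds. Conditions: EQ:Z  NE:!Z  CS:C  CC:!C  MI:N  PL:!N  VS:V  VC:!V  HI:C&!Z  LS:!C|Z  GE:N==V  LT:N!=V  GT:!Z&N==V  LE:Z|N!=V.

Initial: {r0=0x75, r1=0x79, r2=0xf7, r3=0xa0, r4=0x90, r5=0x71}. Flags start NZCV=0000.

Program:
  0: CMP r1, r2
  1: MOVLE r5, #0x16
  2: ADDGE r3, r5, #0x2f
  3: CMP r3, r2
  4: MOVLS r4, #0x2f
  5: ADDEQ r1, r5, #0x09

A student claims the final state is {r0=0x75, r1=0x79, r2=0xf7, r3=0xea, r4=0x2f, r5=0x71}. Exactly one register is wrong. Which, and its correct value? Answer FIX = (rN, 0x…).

FIX = (r3, 0xa0)

[0] flags=1001 → (cmp)
[1] flags=1001 LE?F → skip
[2] flags=1001 GE?T → r3=0xa0
[3] flags=1000 → (cmp)
[4] flags=1000 LS?T → r4=0x2f
[5] flags=1000 EQ?F → skip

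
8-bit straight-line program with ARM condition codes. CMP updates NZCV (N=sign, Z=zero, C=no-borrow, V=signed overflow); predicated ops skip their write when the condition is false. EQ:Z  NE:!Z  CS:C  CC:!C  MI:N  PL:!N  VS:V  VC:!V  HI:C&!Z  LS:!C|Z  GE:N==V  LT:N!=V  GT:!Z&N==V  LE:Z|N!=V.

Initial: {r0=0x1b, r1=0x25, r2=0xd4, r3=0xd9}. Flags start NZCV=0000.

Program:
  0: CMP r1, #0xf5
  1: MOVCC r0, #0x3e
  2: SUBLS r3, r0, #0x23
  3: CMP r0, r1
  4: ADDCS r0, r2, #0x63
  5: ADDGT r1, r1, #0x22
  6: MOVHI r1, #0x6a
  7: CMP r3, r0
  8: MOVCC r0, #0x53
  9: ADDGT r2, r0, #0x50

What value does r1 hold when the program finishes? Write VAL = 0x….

[0] flags=0000 → (cmp)
[1] flags=0000 CC?T → r0=0x3e
[2] flags=0000 LS?T → r3=0x1b
[3] flags=0010 → (cmp)
[4] flags=0010 CS?T → r0=0x37
[5] flags=0010 GT?T → r1=0x47
[6] flags=0010 HI?T → r1=0x6a
[7] flags=1000 → (cmp)
[8] flags=1000 CC?T → r0=0x53
[9] flags=1000 GT?F → skip

VAL = 0x6a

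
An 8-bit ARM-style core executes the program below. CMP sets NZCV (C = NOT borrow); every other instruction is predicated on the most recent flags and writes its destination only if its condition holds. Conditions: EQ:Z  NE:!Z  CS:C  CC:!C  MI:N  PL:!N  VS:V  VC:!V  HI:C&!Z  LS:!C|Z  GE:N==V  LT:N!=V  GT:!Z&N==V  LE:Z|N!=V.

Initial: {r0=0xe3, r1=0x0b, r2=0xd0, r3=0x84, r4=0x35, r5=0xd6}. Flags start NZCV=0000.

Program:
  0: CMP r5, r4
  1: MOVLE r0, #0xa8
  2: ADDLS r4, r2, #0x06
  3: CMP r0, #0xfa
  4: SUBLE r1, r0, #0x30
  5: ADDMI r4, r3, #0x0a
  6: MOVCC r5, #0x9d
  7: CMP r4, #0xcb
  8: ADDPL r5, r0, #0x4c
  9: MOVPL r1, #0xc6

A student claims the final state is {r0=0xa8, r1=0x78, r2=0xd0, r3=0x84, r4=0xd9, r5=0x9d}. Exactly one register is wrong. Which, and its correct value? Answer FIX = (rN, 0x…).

FIX = (r4, 0x8e)

0: ✓ CMP  NZCV=1010
1: ✓ MOVLE  r0←0xa8
2: · ADDLS
3: ✓ CMP  NZCV=1000
4: ✓ SUBLE  r1←0x78
5: ✓ ADDMI  r4←0x8e
6: ✓ MOVCC  r5←0x9d
7: ✓ CMP  NZCV=1000
8: · ADDPL
9: · MOVPL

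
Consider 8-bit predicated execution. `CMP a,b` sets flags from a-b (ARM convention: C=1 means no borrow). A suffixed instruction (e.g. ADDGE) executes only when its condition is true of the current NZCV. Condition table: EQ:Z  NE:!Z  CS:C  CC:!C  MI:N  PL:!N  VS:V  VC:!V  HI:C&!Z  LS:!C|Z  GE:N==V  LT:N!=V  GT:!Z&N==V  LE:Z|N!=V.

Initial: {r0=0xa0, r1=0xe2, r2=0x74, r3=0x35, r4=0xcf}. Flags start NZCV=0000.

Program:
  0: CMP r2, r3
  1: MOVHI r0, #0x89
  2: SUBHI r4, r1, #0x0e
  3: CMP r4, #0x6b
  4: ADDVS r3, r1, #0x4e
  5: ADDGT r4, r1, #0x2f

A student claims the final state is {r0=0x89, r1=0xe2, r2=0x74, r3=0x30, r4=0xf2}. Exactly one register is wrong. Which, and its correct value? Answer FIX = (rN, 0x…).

0: ✓ CMP  NZCV=0010
1: ✓ MOVHI  r0←0x89
2: ✓ SUBHI  r4←0xd4
3: ✓ CMP  NZCV=0011
4: ✓ ADDVS  r3←0x30
5: · ADDGT

FIX = (r4, 0xd4)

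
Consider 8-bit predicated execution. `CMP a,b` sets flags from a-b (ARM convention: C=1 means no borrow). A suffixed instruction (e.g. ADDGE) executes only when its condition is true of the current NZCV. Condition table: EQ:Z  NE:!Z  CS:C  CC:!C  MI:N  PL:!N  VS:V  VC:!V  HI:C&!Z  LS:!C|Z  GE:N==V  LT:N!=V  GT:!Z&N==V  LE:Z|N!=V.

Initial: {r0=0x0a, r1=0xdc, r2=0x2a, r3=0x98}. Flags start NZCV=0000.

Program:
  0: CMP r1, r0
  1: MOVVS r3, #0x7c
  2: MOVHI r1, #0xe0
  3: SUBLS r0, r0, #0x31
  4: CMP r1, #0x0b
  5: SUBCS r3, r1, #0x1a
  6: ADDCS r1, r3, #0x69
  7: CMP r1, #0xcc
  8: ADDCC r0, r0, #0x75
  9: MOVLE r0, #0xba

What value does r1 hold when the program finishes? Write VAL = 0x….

VAL = 0x2f

0: ✓ CMP  NZCV=1010
1: · MOVVS
2: ✓ MOVHI  r1←0xe0
3: · SUBLS
4: ✓ CMP  NZCV=1010
5: ✓ SUBCS  r3←0xc6
6: ✓ ADDCS  r1←0x2f
7: ✓ CMP  NZCV=0000
8: ✓ ADDCC  r0←0x7f
9: · MOVLE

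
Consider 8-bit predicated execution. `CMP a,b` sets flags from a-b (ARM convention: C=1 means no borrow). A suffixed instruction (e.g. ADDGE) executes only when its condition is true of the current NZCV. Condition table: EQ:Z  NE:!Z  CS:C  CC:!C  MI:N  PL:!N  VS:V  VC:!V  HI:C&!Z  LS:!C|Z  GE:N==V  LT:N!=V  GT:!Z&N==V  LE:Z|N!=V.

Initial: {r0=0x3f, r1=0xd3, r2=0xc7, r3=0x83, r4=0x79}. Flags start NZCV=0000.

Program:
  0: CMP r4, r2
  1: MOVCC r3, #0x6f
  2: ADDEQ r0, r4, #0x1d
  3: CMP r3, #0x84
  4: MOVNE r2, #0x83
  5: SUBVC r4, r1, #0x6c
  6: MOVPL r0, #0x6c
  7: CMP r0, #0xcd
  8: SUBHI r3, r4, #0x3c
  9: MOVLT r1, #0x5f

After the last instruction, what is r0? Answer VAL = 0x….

VAL = 0x3f

0: ✓ CMP  NZCV=1001
1: ✓ MOVCC  r3←0x6f
2: · ADDEQ
3: ✓ CMP  NZCV=1001
4: ✓ MOVNE  r2←0x83
5: · SUBVC
6: · MOVPL
7: ✓ CMP  NZCV=0000
8: · SUBHI
9: · MOVLT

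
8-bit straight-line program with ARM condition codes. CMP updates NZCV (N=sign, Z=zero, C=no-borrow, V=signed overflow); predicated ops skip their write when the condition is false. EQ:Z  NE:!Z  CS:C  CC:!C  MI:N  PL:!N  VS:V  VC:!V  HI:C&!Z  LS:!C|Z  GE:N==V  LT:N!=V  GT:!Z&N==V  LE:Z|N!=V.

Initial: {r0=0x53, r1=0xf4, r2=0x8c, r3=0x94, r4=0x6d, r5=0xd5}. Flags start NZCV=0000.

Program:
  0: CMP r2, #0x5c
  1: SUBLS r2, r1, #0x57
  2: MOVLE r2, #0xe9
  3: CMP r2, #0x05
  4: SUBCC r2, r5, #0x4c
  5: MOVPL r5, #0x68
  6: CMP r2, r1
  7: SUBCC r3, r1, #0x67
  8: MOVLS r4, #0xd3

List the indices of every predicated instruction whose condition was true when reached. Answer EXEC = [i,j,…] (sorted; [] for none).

[0] flags=0011 → (cmp)
[1] flags=0011 LS?F → skip
[2] flags=0011 LE?T → r2=0xe9
[3] flags=1010 → (cmp)
[4] flags=1010 CC?F → skip
[5] flags=1010 PL?F → skip
[6] flags=1000 → (cmp)
[7] flags=1000 CC?T → r3=0x8d
[8] flags=1000 LS?T → r4=0xd3

EXEC = [2,7,8]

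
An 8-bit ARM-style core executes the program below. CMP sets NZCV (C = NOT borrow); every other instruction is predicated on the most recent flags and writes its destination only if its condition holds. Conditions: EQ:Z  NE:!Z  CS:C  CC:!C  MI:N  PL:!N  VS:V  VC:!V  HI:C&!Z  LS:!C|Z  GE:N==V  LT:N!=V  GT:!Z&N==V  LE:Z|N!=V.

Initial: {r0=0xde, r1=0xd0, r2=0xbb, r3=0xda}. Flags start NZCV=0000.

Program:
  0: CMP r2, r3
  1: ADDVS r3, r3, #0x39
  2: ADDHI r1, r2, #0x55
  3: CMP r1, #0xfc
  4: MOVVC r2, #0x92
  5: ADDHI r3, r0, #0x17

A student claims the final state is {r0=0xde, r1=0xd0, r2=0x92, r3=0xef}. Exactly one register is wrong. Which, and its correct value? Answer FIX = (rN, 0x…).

[0] flags=1000 → (cmp)
[1] flags=1000 VS?F → skip
[2] flags=1000 HI?F → skip
[3] flags=1000 → (cmp)
[4] flags=1000 VC?T → r2=0x92
[5] flags=1000 HI?F → skip

FIX = (r3, 0xda)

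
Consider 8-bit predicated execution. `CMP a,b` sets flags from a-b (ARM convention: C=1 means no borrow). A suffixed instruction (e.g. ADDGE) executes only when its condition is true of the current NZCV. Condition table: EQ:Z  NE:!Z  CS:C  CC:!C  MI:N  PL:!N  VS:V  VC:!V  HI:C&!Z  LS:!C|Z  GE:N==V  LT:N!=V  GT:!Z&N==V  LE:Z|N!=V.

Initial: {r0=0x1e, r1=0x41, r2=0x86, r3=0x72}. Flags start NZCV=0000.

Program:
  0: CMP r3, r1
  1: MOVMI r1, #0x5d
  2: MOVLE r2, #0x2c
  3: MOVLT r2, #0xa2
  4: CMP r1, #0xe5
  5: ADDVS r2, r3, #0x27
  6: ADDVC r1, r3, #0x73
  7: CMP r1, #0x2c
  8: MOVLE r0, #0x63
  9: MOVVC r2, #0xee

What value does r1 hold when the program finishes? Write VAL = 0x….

VAL = 0xe5

[0] flags=0010 → (cmp)
[1] flags=0010 MI?F → skip
[2] flags=0010 LE?F → skip
[3] flags=0010 LT?F → skip
[4] flags=0000 → (cmp)
[5] flags=0000 VS?F → skip
[6] flags=0000 VC?T → r1=0xe5
[7] flags=1010 → (cmp)
[8] flags=1010 LE?T → r0=0x63
[9] flags=1010 VC?T → r2=0xee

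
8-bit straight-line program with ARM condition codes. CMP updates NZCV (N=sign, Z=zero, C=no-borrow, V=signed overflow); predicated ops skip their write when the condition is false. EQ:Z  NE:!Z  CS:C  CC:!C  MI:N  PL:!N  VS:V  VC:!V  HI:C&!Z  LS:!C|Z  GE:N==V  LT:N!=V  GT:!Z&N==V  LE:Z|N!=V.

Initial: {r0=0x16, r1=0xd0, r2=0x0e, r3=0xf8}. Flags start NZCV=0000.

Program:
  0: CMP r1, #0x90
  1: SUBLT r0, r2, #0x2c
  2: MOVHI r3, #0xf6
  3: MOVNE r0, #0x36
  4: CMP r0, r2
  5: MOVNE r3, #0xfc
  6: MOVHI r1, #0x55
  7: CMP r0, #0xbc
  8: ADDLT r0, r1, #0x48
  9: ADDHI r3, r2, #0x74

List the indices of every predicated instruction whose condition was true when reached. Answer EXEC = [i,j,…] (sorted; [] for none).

0: ✓ CMP  NZCV=0010
1: · SUBLT
2: ✓ MOVHI  r3←0xf6
3: ✓ MOVNE  r0←0x36
4: ✓ CMP  NZCV=0010
5: ✓ MOVNE  r3←0xfc
6: ✓ MOVHI  r1←0x55
7: ✓ CMP  NZCV=0000
8: · ADDLT
9: · ADDHI

EXEC = [2,3,5,6]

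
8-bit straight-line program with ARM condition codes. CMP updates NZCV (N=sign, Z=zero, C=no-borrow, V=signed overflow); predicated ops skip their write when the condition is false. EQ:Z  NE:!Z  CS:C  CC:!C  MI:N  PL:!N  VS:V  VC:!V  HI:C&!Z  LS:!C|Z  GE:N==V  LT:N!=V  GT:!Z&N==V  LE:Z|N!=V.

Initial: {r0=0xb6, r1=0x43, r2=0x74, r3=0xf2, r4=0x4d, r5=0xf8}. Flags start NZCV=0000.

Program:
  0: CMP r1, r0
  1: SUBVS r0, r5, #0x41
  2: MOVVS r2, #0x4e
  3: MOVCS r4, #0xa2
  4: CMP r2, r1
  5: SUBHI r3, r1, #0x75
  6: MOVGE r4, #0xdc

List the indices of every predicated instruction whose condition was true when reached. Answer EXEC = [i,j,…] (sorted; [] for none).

0: ✓ CMP  NZCV=1001
1: ✓ SUBVS  r0←0xb7
2: ✓ MOVVS  r2←0x4e
3: · MOVCS
4: ✓ CMP  NZCV=0010
5: ✓ SUBHI  r3←0xce
6: ✓ MOVGE  r4←0xdc

EXEC = [1,2,5,6]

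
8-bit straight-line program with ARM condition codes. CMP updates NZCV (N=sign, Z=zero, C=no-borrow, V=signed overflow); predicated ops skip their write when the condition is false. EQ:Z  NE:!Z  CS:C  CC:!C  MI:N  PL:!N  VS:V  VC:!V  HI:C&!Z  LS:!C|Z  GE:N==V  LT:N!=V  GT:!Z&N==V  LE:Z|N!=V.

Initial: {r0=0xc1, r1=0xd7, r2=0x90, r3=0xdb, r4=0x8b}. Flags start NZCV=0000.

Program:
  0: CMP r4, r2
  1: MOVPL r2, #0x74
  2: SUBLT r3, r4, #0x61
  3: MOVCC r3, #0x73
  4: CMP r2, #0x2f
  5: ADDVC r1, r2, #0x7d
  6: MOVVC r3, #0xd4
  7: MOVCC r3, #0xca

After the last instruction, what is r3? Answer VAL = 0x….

VAL = 0x73

0: ✓ CMP  NZCV=1000
1: · MOVPL
2: ✓ SUBLT  r3←0x2a
3: ✓ MOVCC  r3←0x73
4: ✓ CMP  NZCV=0011
5: · ADDVC
6: · MOVVC
7: · MOVCC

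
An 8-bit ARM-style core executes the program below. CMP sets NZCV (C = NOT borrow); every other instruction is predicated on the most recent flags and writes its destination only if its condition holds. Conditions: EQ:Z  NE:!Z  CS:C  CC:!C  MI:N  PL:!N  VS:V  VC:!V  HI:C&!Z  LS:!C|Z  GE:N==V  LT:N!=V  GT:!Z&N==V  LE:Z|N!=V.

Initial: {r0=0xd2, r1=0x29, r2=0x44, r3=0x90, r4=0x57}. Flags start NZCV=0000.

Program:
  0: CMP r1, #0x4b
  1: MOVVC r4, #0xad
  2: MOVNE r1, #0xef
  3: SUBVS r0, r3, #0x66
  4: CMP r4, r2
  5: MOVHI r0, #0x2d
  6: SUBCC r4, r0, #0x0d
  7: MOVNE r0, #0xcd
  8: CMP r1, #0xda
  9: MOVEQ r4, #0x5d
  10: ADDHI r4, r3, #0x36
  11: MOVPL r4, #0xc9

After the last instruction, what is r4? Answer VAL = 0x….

0: ✓ CMP  NZCV=1000
1: ✓ MOVVC  r4←0xad
2: ✓ MOVNE  r1←0xef
3: · SUBVS
4: ✓ CMP  NZCV=0011
5: ✓ MOVHI  r0←0x2d
6: · SUBCC
7: ✓ MOVNE  r0←0xcd
8: ✓ CMP  NZCV=0010
9: · MOVEQ
10: ✓ ADDHI  r4←0xc6
11: ✓ MOVPL  r4←0xc9

VAL = 0xc9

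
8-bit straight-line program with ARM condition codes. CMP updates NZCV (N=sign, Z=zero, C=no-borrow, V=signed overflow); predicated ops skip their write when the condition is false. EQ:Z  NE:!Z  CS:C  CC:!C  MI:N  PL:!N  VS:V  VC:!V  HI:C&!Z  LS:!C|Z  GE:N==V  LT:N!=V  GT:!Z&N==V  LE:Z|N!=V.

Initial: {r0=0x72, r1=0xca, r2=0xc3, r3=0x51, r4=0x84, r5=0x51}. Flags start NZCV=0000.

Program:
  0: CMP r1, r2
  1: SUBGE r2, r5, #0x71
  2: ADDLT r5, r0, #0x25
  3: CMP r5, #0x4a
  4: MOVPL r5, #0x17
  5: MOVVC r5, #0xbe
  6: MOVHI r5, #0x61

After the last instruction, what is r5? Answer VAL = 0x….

0: ✓ CMP  NZCV=0010
1: ✓ SUBGE  r2←0xe0
2: · ADDLT
3: ✓ CMP  NZCV=0010
4: ✓ MOVPL  r5←0x17
5: ✓ MOVVC  r5←0xbe
6: ✓ MOVHI  r5←0x61

VAL = 0x61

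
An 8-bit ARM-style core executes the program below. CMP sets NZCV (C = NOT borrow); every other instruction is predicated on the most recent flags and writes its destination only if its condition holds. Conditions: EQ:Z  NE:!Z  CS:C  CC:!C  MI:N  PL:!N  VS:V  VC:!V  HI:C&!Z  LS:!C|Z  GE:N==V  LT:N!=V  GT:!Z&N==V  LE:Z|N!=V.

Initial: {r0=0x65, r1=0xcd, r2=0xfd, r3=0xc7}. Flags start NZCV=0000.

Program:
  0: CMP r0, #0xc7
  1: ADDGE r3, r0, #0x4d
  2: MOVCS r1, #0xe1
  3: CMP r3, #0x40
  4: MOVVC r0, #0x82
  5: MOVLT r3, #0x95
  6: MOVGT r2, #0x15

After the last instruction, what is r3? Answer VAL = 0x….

VAL = 0x95

[0] flags=1001 → (cmp)
[1] flags=1001 GE?T → r3=0xb2
[2] flags=1001 CS?F → skip
[3] flags=0011 → (cmp)
[4] flags=0011 VC?F → skip
[5] flags=0011 LT?T → r3=0x95
[6] flags=0011 GT?F → skip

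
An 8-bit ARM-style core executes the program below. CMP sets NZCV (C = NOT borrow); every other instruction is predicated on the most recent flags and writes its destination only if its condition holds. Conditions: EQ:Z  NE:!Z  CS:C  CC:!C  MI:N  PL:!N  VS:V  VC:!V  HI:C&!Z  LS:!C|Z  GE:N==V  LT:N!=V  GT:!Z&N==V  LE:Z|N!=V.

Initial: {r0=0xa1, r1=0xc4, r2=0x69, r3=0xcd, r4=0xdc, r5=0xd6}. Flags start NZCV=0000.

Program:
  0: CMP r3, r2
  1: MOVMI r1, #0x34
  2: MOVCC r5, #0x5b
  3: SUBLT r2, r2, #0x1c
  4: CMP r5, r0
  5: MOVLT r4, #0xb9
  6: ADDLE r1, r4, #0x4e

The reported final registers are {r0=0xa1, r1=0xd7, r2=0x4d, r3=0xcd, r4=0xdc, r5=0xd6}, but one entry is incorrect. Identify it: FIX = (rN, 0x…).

FIX = (r1, 0xc4)

0: ✓ CMP  NZCV=0011
1: · MOVMI
2: · MOVCC
3: ✓ SUBLT  r2←0x4d
4: ✓ CMP  NZCV=0010
5: · MOVLT
6: · ADDLE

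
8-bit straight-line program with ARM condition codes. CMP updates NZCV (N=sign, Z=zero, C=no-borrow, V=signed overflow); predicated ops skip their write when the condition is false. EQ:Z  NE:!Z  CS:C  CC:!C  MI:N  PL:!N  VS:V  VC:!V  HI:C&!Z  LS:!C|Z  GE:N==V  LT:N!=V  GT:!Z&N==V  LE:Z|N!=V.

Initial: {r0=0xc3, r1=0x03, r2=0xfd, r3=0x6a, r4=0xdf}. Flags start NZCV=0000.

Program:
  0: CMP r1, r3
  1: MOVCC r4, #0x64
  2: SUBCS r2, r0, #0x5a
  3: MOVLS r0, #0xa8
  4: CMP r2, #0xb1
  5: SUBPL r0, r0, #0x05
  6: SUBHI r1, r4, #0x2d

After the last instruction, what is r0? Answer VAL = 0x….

VAL = 0xa3

[0] flags=1000 → (cmp)
[1] flags=1000 CC?T → r4=0x64
[2] flags=1000 CS?F → skip
[3] flags=1000 LS?T → r0=0xa8
[4] flags=0010 → (cmp)
[5] flags=0010 PL?T → r0=0xa3
[6] flags=0010 HI?T → r1=0x37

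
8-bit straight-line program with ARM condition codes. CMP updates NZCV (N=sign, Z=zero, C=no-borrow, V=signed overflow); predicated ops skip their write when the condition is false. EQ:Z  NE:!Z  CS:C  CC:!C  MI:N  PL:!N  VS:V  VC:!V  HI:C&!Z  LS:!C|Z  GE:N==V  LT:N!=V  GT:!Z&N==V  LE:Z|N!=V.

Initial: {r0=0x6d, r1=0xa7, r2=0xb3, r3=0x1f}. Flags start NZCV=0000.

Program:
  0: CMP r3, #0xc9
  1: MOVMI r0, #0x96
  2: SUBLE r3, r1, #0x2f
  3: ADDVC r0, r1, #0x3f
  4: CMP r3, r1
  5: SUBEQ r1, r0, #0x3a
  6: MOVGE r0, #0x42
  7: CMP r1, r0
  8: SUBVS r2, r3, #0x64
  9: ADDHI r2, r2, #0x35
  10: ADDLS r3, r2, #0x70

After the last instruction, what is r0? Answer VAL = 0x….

[0] flags=0000 → (cmp)
[1] flags=0000 MI?F → skip
[2] flags=0000 LE?F → skip
[3] flags=0000 VC?T → r0=0xe6
[4] flags=0000 → (cmp)
[5] flags=0000 EQ?F → skip
[6] flags=0000 GE?T → r0=0x42
[7] flags=0011 → (cmp)
[8] flags=0011 VS?T → r2=0xbb
[9] flags=0011 HI?T → r2=0xf0
[10] flags=0011 LS?F → skip

VAL = 0x42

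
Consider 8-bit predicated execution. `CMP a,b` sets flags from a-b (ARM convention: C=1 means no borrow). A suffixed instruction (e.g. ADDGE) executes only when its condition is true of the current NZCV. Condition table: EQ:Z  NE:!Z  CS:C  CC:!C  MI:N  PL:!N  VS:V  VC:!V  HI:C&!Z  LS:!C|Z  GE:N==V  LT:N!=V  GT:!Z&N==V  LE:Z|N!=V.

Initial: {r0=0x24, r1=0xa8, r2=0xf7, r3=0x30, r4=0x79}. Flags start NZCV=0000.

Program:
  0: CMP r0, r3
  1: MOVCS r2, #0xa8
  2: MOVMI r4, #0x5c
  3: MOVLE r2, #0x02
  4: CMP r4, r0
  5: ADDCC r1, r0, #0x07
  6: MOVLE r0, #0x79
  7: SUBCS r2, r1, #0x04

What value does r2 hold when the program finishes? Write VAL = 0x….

0: ✓ CMP  NZCV=1000
1: · MOVCS
2: ✓ MOVMI  r4←0x5c
3: ✓ MOVLE  r2←0x02
4: ✓ CMP  NZCV=0010
5: · ADDCC
6: · MOVLE
7: ✓ SUBCS  r2←0xa4

VAL = 0xa4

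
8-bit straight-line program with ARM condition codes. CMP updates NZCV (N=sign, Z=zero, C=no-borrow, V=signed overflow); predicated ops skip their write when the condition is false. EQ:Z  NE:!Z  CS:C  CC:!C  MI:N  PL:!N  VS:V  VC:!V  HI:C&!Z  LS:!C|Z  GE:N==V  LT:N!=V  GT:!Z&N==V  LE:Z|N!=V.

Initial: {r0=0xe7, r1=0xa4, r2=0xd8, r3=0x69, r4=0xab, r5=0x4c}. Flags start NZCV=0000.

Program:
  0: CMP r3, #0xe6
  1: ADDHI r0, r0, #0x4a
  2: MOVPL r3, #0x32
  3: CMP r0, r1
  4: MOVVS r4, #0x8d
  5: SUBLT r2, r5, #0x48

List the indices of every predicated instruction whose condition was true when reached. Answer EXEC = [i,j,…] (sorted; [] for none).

EXEC = []

[0] flags=1001 → (cmp)
[1] flags=1001 HI?F → skip
[2] flags=1001 PL?F → skip
[3] flags=0010 → (cmp)
[4] flags=0010 VS?F → skip
[5] flags=0010 LT?F → skip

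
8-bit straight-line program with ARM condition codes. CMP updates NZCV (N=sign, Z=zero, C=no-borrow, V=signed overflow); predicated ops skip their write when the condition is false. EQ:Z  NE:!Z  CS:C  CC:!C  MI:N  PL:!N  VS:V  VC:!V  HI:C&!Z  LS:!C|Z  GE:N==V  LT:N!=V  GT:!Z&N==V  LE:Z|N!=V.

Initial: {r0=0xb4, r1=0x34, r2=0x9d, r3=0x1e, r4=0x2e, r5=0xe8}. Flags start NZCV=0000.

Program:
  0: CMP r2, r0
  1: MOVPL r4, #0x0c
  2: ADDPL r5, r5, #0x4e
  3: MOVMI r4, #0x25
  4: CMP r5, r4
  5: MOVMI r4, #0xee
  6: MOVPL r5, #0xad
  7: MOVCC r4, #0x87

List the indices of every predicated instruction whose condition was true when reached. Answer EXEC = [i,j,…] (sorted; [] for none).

EXEC = [3,5]

0: ✓ CMP  NZCV=1000
1: · MOVPL
2: · ADDPL
3: ✓ MOVMI  r4←0x25
4: ✓ CMP  NZCV=1010
5: ✓ MOVMI  r4←0xee
6: · MOVPL
7: · MOVCC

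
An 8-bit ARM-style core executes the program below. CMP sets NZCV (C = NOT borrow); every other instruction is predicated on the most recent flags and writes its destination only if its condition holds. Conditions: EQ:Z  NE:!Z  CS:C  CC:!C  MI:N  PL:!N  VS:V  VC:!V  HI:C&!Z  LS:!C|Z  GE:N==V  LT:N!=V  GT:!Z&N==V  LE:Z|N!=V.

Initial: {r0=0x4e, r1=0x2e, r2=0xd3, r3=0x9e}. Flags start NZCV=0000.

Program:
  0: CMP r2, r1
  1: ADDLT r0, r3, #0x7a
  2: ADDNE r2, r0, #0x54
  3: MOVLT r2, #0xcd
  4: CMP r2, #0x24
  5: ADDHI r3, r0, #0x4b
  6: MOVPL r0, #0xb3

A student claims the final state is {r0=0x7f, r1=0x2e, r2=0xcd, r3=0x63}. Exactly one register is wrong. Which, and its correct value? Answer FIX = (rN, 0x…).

[0] flags=1010 → (cmp)
[1] flags=1010 LT?T → r0=0x18
[2] flags=1010 NE?T → r2=0x6c
[3] flags=1010 LT?T → r2=0xcd
[4] flags=1010 → (cmp)
[5] flags=1010 HI?T → r3=0x63
[6] flags=1010 PL?F → skip

FIX = (r0, 0x18)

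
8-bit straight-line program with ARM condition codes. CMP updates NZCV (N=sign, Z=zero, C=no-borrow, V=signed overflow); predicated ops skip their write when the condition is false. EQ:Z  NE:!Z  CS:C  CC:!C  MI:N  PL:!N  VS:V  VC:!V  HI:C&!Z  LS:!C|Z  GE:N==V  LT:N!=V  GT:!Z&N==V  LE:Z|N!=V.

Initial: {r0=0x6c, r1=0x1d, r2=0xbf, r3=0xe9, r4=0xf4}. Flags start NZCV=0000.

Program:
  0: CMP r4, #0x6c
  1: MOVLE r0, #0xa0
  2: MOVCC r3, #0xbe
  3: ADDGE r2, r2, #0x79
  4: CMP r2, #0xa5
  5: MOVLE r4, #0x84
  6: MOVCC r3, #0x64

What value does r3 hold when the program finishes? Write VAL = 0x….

[0] flags=1010 → (cmp)
[1] flags=1010 LE?T → r0=0xa0
[2] flags=1010 CC?F → skip
[3] flags=1010 GE?F → skip
[4] flags=0010 → (cmp)
[5] flags=0010 LE?F → skip
[6] flags=0010 CC?F → skip

VAL = 0xe9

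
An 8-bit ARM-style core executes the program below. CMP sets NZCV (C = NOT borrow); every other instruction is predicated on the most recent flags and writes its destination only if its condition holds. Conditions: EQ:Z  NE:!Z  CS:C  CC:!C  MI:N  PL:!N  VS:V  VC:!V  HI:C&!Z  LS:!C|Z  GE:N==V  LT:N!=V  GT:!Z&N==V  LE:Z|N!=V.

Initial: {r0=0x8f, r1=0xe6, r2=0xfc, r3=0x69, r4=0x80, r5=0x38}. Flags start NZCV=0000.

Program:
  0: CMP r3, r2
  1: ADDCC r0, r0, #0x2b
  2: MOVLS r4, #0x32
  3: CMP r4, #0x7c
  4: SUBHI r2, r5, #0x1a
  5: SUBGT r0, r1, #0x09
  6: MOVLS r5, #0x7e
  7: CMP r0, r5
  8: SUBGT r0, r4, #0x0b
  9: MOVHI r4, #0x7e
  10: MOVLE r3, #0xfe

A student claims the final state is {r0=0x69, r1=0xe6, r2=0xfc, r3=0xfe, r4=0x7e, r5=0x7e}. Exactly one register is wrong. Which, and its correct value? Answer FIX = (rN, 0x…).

FIX = (r0, 0xba)

0: ✓ CMP  NZCV=0000
1: ✓ ADDCC  r0←0xba
2: ✓ MOVLS  r4←0x32
3: ✓ CMP  NZCV=1000
4: · SUBHI
5: · SUBGT
6: ✓ MOVLS  r5←0x7e
7: ✓ CMP  NZCV=0011
8: · SUBGT
9: ✓ MOVHI  r4←0x7e
10: ✓ MOVLE  r3←0xfe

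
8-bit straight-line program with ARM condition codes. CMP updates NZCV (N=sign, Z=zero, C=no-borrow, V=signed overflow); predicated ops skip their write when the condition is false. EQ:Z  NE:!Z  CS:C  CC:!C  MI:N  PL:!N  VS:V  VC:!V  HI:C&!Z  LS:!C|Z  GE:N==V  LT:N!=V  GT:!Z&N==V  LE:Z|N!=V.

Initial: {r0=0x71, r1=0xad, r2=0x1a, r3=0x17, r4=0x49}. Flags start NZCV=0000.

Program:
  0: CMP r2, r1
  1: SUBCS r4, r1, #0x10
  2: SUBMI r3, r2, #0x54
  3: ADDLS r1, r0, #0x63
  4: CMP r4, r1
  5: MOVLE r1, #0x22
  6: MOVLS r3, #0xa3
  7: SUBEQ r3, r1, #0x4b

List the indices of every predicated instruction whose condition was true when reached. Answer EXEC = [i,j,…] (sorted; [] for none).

EXEC = [3,6]

[0] flags=0000 → (cmp)
[1] flags=0000 CS?F → skip
[2] flags=0000 MI?F → skip
[3] flags=0000 LS?T → r1=0xd4
[4] flags=0000 → (cmp)
[5] flags=0000 LE?F → skip
[6] flags=0000 LS?T → r3=0xa3
[7] flags=0000 EQ?F → skip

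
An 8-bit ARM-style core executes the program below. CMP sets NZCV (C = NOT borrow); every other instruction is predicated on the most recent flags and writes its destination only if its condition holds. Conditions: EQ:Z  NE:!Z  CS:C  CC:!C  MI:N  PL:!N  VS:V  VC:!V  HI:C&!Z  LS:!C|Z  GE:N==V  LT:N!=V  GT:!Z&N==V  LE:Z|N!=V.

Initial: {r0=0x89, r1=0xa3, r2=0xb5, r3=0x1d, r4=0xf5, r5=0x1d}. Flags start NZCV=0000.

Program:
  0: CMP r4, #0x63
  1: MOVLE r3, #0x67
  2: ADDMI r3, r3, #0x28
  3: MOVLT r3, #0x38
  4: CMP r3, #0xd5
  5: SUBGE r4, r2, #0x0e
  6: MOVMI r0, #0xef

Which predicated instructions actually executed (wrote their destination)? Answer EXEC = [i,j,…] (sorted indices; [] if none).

0: ✓ CMP  NZCV=1010
1: ✓ MOVLE  r3←0x67
2: ✓ ADDMI  r3←0x8f
3: ✓ MOVLT  r3←0x38
4: ✓ CMP  NZCV=0000
5: ✓ SUBGE  r4←0xa7
6: · MOVMI

EXEC = [1,2,3,5]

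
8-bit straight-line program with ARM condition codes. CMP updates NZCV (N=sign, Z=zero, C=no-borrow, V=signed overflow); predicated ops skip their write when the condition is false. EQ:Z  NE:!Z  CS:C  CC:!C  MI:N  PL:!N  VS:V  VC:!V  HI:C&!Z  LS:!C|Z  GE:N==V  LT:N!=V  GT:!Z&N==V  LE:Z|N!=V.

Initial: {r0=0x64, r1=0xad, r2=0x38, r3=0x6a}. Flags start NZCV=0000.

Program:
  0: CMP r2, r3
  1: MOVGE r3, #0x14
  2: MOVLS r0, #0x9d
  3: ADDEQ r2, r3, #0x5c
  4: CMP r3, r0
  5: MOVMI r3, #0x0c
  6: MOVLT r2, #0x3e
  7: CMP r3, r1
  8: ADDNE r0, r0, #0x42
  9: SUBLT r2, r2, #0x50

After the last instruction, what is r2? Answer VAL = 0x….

[0] flags=1000 → (cmp)
[1] flags=1000 GE?F → skip
[2] flags=1000 LS?T → r0=0x9d
[3] flags=1000 EQ?F → skip
[4] flags=1001 → (cmp)
[5] flags=1001 MI?T → r3=0x0c
[6] flags=1001 LT?F → skip
[7] flags=0000 → (cmp)
[8] flags=0000 NE?T → r0=0xdf
[9] flags=0000 LT?F → skip

VAL = 0x38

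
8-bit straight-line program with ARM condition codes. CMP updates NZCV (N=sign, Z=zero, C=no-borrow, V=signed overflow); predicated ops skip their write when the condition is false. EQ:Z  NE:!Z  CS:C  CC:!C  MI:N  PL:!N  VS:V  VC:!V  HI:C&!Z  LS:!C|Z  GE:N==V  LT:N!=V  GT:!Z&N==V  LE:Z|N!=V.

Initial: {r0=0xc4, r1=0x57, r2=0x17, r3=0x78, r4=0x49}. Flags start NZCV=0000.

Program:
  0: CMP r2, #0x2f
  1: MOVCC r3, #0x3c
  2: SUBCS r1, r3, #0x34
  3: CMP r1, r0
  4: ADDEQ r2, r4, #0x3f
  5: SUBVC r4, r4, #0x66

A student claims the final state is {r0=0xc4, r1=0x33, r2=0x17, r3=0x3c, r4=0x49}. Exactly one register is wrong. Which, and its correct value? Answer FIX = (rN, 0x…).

[0] flags=1000 → (cmp)
[1] flags=1000 CC?T → r3=0x3c
[2] flags=1000 CS?F → skip
[3] flags=1001 → (cmp)
[4] flags=1001 EQ?F → skip
[5] flags=1001 VC?F → skip

FIX = (r1, 0x57)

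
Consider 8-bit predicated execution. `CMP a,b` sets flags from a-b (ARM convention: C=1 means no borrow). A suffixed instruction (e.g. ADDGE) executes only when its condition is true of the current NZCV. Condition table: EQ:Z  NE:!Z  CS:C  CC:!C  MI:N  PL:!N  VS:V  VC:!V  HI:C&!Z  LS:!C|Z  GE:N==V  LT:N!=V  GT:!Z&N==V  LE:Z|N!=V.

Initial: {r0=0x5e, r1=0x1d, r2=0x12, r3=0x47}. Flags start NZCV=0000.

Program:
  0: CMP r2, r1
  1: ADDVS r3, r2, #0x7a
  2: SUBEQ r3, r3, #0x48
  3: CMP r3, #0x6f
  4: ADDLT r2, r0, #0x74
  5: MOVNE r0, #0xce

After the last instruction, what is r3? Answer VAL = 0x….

VAL = 0x47

[0] flags=1000 → (cmp)
[1] flags=1000 VS?F → skip
[2] flags=1000 EQ?F → skip
[3] flags=1000 → (cmp)
[4] flags=1000 LT?T → r2=0xd2
[5] flags=1000 NE?T → r0=0xce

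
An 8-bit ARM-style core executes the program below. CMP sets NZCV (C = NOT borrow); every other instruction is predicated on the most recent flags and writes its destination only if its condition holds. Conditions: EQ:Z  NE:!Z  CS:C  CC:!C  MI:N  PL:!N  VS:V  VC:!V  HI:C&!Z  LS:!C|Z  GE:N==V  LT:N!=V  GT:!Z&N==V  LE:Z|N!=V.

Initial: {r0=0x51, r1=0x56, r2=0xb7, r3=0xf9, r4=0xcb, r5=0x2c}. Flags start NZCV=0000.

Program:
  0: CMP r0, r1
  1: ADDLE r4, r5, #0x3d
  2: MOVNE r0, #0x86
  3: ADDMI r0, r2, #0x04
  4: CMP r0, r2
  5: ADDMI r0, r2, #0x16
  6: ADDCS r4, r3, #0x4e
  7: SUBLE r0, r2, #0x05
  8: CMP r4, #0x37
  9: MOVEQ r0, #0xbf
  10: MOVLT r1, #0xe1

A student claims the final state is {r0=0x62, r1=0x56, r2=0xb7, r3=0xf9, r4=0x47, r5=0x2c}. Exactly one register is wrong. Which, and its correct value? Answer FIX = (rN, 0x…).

[0] flags=1000 → (cmp)
[1] flags=1000 LE?T → r4=0x69
[2] flags=1000 NE?T → r0=0x86
[3] flags=1000 MI?T → r0=0xbb
[4] flags=0010 → (cmp)
[5] flags=0010 MI?F → skip
[6] flags=0010 CS?T → r4=0x47
[7] flags=0010 LE?F → skip
[8] flags=0010 → (cmp)
[9] flags=0010 EQ?F → skip
[10] flags=0010 LT?F → skip

FIX = (r0, 0xbb)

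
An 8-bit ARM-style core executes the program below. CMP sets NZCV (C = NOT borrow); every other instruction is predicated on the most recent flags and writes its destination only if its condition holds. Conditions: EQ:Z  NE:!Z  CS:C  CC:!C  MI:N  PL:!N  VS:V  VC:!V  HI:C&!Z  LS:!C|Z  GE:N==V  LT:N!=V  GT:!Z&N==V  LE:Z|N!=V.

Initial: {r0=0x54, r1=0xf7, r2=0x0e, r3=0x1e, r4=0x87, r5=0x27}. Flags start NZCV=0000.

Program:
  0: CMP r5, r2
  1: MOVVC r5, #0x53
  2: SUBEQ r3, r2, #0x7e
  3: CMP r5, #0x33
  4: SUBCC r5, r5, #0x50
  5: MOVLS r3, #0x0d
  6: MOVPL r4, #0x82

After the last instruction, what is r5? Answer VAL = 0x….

VAL = 0x53

[0] flags=0010 → (cmp)
[1] flags=0010 VC?T → r5=0x53
[2] flags=0010 EQ?F → skip
[3] flags=0010 → (cmp)
[4] flags=0010 CC?F → skip
[5] flags=0010 LS?F → skip
[6] flags=0010 PL?T → r4=0x82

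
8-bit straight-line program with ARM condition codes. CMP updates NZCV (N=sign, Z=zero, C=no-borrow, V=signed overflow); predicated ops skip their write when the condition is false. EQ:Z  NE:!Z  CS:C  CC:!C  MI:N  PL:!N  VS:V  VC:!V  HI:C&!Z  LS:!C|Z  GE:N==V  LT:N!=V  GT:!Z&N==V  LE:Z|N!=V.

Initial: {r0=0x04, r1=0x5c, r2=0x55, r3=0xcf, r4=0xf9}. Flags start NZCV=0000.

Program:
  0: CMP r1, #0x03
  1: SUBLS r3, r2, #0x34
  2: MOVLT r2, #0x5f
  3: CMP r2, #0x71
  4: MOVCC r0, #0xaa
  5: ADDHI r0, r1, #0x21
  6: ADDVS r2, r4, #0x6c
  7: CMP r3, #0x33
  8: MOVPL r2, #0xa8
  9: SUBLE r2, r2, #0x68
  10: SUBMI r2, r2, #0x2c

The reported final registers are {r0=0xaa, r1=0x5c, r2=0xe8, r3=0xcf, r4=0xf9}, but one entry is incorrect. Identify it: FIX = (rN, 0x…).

0: ✓ CMP  NZCV=0010
1: · SUBLS
2: · MOVLT
3: ✓ CMP  NZCV=1000
4: ✓ MOVCC  r0←0xaa
5: · ADDHI
6: · ADDVS
7: ✓ CMP  NZCV=1010
8: · MOVPL
9: ✓ SUBLE  r2←0xed
10: ✓ SUBMI  r2←0xc1

FIX = (r2, 0xc1)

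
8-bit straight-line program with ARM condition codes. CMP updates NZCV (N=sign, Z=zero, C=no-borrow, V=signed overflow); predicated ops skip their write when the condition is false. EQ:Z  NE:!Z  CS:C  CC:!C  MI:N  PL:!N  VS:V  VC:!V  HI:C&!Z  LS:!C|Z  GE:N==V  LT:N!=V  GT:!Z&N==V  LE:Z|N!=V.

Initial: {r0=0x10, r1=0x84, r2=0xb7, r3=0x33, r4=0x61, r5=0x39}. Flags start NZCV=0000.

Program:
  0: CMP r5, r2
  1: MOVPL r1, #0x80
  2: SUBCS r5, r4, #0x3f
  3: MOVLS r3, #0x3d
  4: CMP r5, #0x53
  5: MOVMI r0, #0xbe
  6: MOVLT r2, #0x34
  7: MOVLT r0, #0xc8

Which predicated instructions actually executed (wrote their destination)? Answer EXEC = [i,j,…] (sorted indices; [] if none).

EXEC = [3,5,6,7]

[0] flags=1001 → (cmp)
[1] flags=1001 PL?F → skip
[2] flags=1001 CS?F → skip
[3] flags=1001 LS?T → r3=0x3d
[4] flags=1000 → (cmp)
[5] flags=1000 MI?T → r0=0xbe
[6] flags=1000 LT?T → r2=0x34
[7] flags=1000 LT?T → r0=0xc8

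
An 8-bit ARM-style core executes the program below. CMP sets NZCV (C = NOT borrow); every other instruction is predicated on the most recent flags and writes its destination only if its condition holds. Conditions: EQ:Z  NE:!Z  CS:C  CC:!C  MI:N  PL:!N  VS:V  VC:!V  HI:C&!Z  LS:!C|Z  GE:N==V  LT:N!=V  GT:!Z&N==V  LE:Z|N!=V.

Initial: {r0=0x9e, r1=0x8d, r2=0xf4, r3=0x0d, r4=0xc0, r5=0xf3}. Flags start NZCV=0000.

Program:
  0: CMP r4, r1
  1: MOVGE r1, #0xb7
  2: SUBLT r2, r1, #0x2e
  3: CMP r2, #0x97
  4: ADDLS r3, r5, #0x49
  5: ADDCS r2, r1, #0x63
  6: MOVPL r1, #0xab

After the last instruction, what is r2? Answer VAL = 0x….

0: ✓ CMP  NZCV=0010
1: ✓ MOVGE  r1←0xb7
2: · SUBLT
3: ✓ CMP  NZCV=0010
4: · ADDLS
5: ✓ ADDCS  r2←0x1a
6: ✓ MOVPL  r1←0xab

VAL = 0x1a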